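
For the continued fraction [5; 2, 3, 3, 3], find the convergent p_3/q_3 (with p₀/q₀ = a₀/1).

Using pₖ = aₖpₖ₋₁ + pₖ₋₂, qₖ = aₖqₖ₋₁ + qₖ₋₂ (with p₋₁=1, p₋₂=0, q₋₁=0, q₋₂=1):
  k=0: a=5, p=5, q=1
  k=1: a=2, p=11, q=2
  k=2: a=3, p=38, q=7
  k=3: a=3, p=125, q=23

125/23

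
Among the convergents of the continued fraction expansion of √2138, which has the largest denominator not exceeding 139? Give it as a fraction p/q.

5040/109

√2138 = [46; 4, 5, 5, 4, 92, …] (period length 5).
Convergents:
  p_0/q_0 = 46/1
  p_1/q_1 = 185/4
  p_2/q_2 = 971/21
  p_3/q_3 = 5040/109
  p_4/q_4 = 21131/457
q_3 = 109 ≤ 139 < 457 = q_4, so the answer is 5040/109.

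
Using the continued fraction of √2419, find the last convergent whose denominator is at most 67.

2951/60

√2419 = [49; 5, 2, 5, 98, …] (period length 4).
Convergents:
  p_0/q_0 = 49/1
  p_1/q_1 = 246/5
  p_2/q_2 = 541/11
  p_3/q_3 = 2951/60
  p_4/q_4 = 289739/5891
q_3 = 60 ≤ 67 < 5891 = q_4, so the answer is 2951/60.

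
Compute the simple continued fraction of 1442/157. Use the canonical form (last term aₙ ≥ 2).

[9; 5, 2, 2, 2, 2]

1442 = 9·157 + 29
157 = 5·29 + 12
29 = 2·12 + 5
12 = 2·5 + 2
5 = 2·2 + 1
2 = 2·1 + 0  (stop)
So 1442/157 = [9; 5, 2, 2, 2, 2].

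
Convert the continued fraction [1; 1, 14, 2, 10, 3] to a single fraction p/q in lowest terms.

1947/1006

Fold from the inside: start with 3/1.
  10 + 1/3 = 31/3
  2 + 3/31 = 65/31
  14 + 31/65 = 941/65
  1 + 65/941 = 1006/941
  1 + 941/1006 = 1947/1006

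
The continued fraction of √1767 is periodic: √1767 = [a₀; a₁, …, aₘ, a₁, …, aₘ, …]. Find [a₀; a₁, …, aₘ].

[42; 28, 84]

a₀ = ⌊√1767⌋ = 42.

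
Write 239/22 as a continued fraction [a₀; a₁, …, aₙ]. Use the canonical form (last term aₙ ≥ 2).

[10; 1, 6, 3]

239 = 10·22 + 19
22 = 1·19 + 3
19 = 6·3 + 1
3 = 3·1 + 0  (stop)
So 239/22 = [10; 1, 6, 3].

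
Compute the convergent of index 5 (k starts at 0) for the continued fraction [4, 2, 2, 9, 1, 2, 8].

Using pₖ = aₖpₖ₋₁ + pₖ₋₂, qₖ = aₖqₖ₋₁ + qₖ₋₂ (with p₋₁=1, p₋₂=0, q₋₁=0, q₋₂=1):
  k=0: a=4, p=4, q=1
  k=1: a=2, p=9, q=2
  k=2: a=2, p=22, q=5
  k=3: a=9, p=207, q=47
  k=4: a=1, p=229, q=52
  k=5: a=2, p=665, q=151

665/151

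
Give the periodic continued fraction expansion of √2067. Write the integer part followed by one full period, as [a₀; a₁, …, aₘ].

a₀ = ⌊√2067⌋ = 45.
With m₀=0, d₀=1 and mₖ₊₁ = dₖaₖ − mₖ, dₖ₊₁ = (n − mₖ₊₁²)/dₖ, aₖ₊₁ = ⌊(a₀+mₖ₊₁)/dₖ₊₁⌋:
  k=1: m=45, d=42, a=2
  k=2: m=39, d=13, a=6
  k=3: m=39, d=42, a=2
  k=4: m=45, d=1, a=90
d=1 and a=2a₀=90 at k=4, so the next step gives (m, d) = (45, 42) again — its k=1 value — and the period has length 4.

[45; 2, 6, 2, 90]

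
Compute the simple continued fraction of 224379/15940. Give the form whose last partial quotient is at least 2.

224379 = 14·15940 + 1219
15940 = 13·1219 + 93
1219 = 13·93 + 10
93 = 9·10 + 3
10 = 3·3 + 1
3 = 3·1 + 0  (stop)
So 224379/15940 = [14; 13, 13, 9, 3, 3].

[14; 13, 13, 9, 3, 3]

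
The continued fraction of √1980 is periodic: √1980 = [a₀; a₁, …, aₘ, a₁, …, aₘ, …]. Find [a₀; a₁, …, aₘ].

[44; 2, 88]

a₀ = ⌊√1980⌋ = 44.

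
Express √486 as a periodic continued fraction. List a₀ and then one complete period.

[22; 22, 44]

a₀ = ⌊√486⌋ = 22.
With m₀=0, d₀=1 and mₖ₊₁ = dₖaₖ − mₖ, dₖ₊₁ = (n − mₖ₊₁²)/dₖ, aₖ₊₁ = ⌊(a₀+mₖ₊₁)/dₖ₊₁⌋:
  k=1: m=22, d=2, a=22
  k=2: m=22, d=1, a=44
d=1 and a=2a₀=44 at k=2, so the next step gives (m, d) = (22, 2) again — its k=1 value — and the period has length 2.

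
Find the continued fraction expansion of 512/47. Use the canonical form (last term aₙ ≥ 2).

512 = 10×47 + 42
47 = 1×42 + 5
42 = 8×5 + 2
5 = 2×2 + 1
2 = 2×1 + 0  (stop)
So 512/47 = [10; 1, 8, 2, 2].

[10; 1, 8, 2, 2]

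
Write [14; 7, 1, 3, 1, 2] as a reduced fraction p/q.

1540/109

Fold from the inside: start with 2/1.
  1 + 1/2 = 3/2
  3 + 2/3 = 11/3
  1 + 3/11 = 14/11
  7 + 11/14 = 109/14
  14 + 14/109 = 1540/109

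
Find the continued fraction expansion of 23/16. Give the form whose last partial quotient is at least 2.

[1; 2, 3, 2]

23 = 1×16 + 7
16 = 2×7 + 2
7 = 3×2 + 1
2 = 2×1 + 0  (stop)
So 23/16 = [1; 2, 3, 2].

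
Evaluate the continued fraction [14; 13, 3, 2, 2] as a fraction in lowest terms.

3181/226

Using pₖ = aₖpₖ₋₁ + pₖ₋₂ and qₖ = aₖqₖ₋₁ + qₖ₋₂:
  k=0: a=14, p=14, q=1
  k=1: a=13, p=183, q=13
  k=2: a=3, p=563, q=40
  k=3: a=2, p=1309, q=93
  k=4: a=2, p=3181, q=226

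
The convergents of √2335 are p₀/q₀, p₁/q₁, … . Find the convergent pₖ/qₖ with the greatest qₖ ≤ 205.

4204/87

√2335 = [48; 3, 9, 3, 96, …] (period length 4).
Convergents:
  p_0/q_0 = 48/1
  p_1/q_1 = 145/3
  p_2/q_2 = 1353/28
  p_3/q_3 = 4204/87
  p_4/q_4 = 404937/8380
q_3 = 87 ≤ 205 < 8380 = q_4, so the answer is 4204/87.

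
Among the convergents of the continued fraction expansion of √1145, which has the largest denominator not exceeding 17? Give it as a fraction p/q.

√1145 = [33; 1, 5, 5, 1, 66, …] (period length 5).
Convergents:
  p_0/q_0 = 33/1
  p_1/q_1 = 34/1
  p_2/q_2 = 203/6
  p_3/q_3 = 1049/31
q_2 = 6 ≤ 17 < 31 = q_3, so the answer is 203/6.

203/6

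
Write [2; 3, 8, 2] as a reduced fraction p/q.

Using pₖ = aₖpₖ₋₁ + pₖ₋₂ and qₖ = aₖqₖ₋₁ + qₖ₋₂:
  k=0: a=2, p=2, q=1
  k=1: a=3, p=7, q=3
  k=2: a=8, p=58, q=25
  k=3: a=2, p=123, q=53

123/53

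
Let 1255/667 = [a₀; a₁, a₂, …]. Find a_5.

1255 = 1·667 + 588   →  a_0 = 1
667 = 1·588 + 79   →  a_1 = 1
588 = 7·79 + 35   →  a_2 = 7
79 = 2·35 + 9   →  a_3 = 2
35 = 3·9 + 8   →  a_4 = 3
9 = 1·8 + 1   →  a_5 = 1

1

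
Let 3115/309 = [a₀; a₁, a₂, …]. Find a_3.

1

3115 = 10·309 + 25   →  a_0 = 10
309 = 12·25 + 9   →  a_1 = 12
25 = 2·9 + 7   →  a_2 = 2
9 = 1·7 + 2   →  a_3 = 1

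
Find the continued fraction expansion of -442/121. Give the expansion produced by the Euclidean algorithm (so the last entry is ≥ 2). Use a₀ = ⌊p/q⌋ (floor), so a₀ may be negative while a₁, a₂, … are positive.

-442 = -4*121 + 42
121 = 2*42 + 37
42 = 1*37 + 5
37 = 7*5 + 2
5 = 2*2 + 1
2 = 2*1 + 0  (stop)
So -442/121 = [-4; 2, 1, 7, 2, 2].

[-4; 2, 1, 7, 2, 2]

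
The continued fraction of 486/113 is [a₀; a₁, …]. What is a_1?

486 = 4·113 + 34   →  a_0 = 4
113 = 3·34 + 11   →  a_1 = 3

3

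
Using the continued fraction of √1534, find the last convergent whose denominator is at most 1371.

√1534 = [39; 6, 78, …] (period length 2).
Convergents:
  p_0/q_0 = 39/1
  p_1/q_1 = 235/6
  p_2/q_2 = 18369/469
  p_3/q_3 = 110449/2820
q_2 = 469 ≤ 1371 < 2820 = q_3, so the answer is 18369/469.

18369/469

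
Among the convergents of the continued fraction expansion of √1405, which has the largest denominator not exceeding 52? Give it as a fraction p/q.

1087/29

√1405 = [37; 2, 14, 2, 74, …] (period length 4).
Convergents:
  p_0/q_0 = 37/1
  p_1/q_1 = 75/2
  p_2/q_2 = 1087/29
  p_3/q_3 = 2249/60
q_2 = 29 ≤ 52 < 60 = q_3, so the answer is 1087/29.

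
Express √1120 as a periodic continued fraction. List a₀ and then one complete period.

[33; 2, 6, 1, 15, 1, 6, 2, 66]

a₀ = ⌊√1120⌋ = 33.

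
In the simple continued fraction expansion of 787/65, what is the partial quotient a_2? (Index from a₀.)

3

787 = 12·65 + 7   →  a_0 = 12
65 = 9·7 + 2   →  a_1 = 9
7 = 3·2 + 1   →  a_2 = 3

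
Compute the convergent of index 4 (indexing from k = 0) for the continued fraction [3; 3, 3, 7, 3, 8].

Using pₖ = aₖpₖ₋₁ + pₖ₋₂, qₖ = aₖqₖ₋₁ + qₖ₋₂ (with p₋₁=1, p₋₂=0, q₋₁=0, q₋₂=1):
  k=0: a=3, p=3, q=1
  k=1: a=3, p=10, q=3
  k=2: a=3, p=33, q=10
  k=3: a=7, p=241, q=73
  k=4: a=3, p=756, q=229

756/229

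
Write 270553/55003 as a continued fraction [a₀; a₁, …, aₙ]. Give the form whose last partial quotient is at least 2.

270553 = 4*55003 + 50541
55003 = 1*50541 + 4462
50541 = 11*4462 + 1459
4462 = 3*1459 + 85
1459 = 17*85 + 14
85 = 6*14 + 1
14 = 14*1 + 0  (stop)
So 270553/55003 = [4; 1, 11, 3, 17, 6, 14].

[4; 1, 11, 3, 17, 6, 14]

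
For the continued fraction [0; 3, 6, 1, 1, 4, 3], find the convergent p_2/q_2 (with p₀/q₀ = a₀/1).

Using pₖ = aₖpₖ₋₁ + pₖ₋₂, qₖ = aₖqₖ₋₁ + qₖ₋₂ (with p₋₁=1, p₋₂=0, q₋₁=0, q₋₂=1):
  k=0: a=0, p=0, q=1
  k=1: a=3, p=1, q=3
  k=2: a=6, p=6, q=19

6/19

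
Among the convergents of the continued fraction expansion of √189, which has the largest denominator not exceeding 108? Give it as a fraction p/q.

√189 = [13; 1, 2, 1, 26, …] (period length 4).
Convergents:
  p_0/q_0 = 13/1
  p_1/q_1 = 14/1
  p_2/q_2 = 41/3
  p_3/q_3 = 55/4
  p_4/q_4 = 1471/107
  p_5/q_5 = 1526/111
q_4 = 107 ≤ 108 < 111 = q_5, so the answer is 1471/107.

1471/107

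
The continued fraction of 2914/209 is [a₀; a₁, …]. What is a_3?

2914 = 13·209 + 197   →  a_0 = 13
209 = 1·197 + 12   →  a_1 = 1
197 = 16·12 + 5   →  a_2 = 16
12 = 2·5 + 2   →  a_3 = 2

2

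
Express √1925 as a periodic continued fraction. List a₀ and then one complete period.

[43; 1, 6, 1, 86]

a₀ = ⌊√1925⌋ = 43.
With m₀=0, d₀=1 and mₖ₊₁ = dₖaₖ − mₖ, dₖ₊₁ = (n − mₖ₊₁²)/dₖ, aₖ₊₁ = ⌊(a₀+mₖ₊₁)/dₖ₊₁⌋:
  k=1: m=43, d=76, a=1
  k=2: m=33, d=11, a=6
  k=3: m=33, d=76, a=1
  k=4: m=43, d=1, a=86
d=1 and a=2a₀=86 at k=4, so the next step gives (m, d) = (43, 76) again — its k=1 value — and the period has length 4.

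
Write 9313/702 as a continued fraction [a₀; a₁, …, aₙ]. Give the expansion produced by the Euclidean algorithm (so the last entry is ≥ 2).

9313 = 13×702 + 187
702 = 3×187 + 141
187 = 1×141 + 46
141 = 3×46 + 3
46 = 15×3 + 1
3 = 3×1 + 0  (stop)
So 9313/702 = [13; 3, 1, 3, 15, 3].

[13; 3, 1, 3, 15, 3]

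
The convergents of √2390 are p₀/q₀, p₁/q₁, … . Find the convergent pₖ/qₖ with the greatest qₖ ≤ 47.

√2390 = [48; 1, 7, 1, 8, 1, 7, 1, 96, …] (period length 8).
Convergents:
  p_0/q_0 = 48/1
  p_1/q_1 = 49/1
  p_2/q_2 = 391/8
  p_3/q_3 = 440/9
  p_4/q_4 = 3911/80
q_3 = 9 ≤ 47 < 80 = q_4, so the answer is 440/9.

440/9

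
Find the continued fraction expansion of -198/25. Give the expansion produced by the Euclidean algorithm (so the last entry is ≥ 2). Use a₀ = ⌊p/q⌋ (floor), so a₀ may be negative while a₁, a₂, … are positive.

-198 = -8·25 + 2
25 = 12·2 + 1
2 = 2·1 + 0  (stop)
So -198/25 = [-8; 12, 2].

[-8; 12, 2]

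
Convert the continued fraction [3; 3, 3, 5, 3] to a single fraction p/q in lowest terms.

558/169

Using pₖ = aₖpₖ₋₁ + pₖ₋₂ and qₖ = aₖqₖ₋₁ + qₖ₋₂:
  k=0: a=3, p=3, q=1
  k=1: a=3, p=10, q=3
  k=2: a=3, p=33, q=10
  k=3: a=5, p=175, q=53
  k=4: a=3, p=558, q=169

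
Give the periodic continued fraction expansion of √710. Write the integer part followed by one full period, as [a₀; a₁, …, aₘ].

a₀ = ⌊√710⌋ = 26.
With m₀=0, d₀=1 and mₖ₊₁ = dₖaₖ − mₖ, dₖ₊₁ = (n − mₖ₊₁²)/dₖ, aₖ₊₁ = ⌊(a₀+mₖ₊₁)/dₖ₊₁⌋:
  k=1: m=26, d=34, a=1
  k=2: m=8, d=19, a=1
  k=3: m=11, d=31, a=1
  k=4: m=20, d=10, a=4
  k=5: m=20, d=31, a=1
  k=6: m=11, d=19, a=1
  k=7: m=8, d=34, a=1
  k=8: m=26, d=1, a=52
d=1 and a=2a₀=52 at k=8, so the next step gives (m, d) = (26, 34) again — its k=1 value — and the period has length 8.

[26; 1, 1, 1, 4, 1, 1, 1, 52]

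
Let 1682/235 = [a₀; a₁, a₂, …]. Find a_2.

1682 = 7·235 + 37   →  a_0 = 7
235 = 6·37 + 13   →  a_1 = 6
37 = 2·13 + 11   →  a_2 = 2

2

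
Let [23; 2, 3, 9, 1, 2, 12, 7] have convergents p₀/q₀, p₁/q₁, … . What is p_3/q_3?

1523/65

Using pₖ = aₖpₖ₋₁ + pₖ₋₂, qₖ = aₖqₖ₋₁ + qₖ₋₂ (with p₋₁=1, p₋₂=0, q₋₁=0, q₋₂=1):
  k=0: a=23, p=23, q=1
  k=1: a=2, p=47, q=2
  k=2: a=3, p=164, q=7
  k=3: a=9, p=1523, q=65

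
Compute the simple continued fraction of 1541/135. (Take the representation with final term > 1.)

1541 = 11×135 + 56
135 = 2×56 + 23
56 = 2×23 + 10
23 = 2×10 + 3
10 = 3×3 + 1
3 = 3×1 + 0  (stop)
So 1541/135 = [11; 2, 2, 2, 3, 3].

[11; 2, 2, 2, 3, 3]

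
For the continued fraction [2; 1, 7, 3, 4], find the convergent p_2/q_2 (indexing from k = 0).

23/8

Using pₖ = aₖpₖ₋₁ + pₖ₋₂, qₖ = aₖqₖ₋₁ + qₖ₋₂ (with p₋₁=1, p₋₂=0, q₋₁=0, q₋₂=1):
  k=0: a=2, p=2, q=1
  k=1: a=1, p=3, q=1
  k=2: a=7, p=23, q=8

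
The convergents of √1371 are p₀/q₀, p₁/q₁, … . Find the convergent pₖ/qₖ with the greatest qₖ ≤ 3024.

101417/2739

√1371 = [37; 37, 74, …] (period length 2).
Convergents:
  p_0/q_0 = 37/1
  p_1/q_1 = 1370/37
  p_2/q_2 = 101417/2739
  p_3/q_3 = 3753799/101380
q_2 = 2739 ≤ 3024 < 101380 = q_3, so the answer is 101417/2739.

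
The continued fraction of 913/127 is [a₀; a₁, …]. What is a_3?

2

913 = 7·127 + 24   →  a_0 = 7
127 = 5·24 + 7   →  a_1 = 5
24 = 3·7 + 3   →  a_2 = 3
7 = 2·3 + 1   →  a_3 = 2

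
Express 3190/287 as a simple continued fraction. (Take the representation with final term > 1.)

[11; 8, 1, 2, 3, 3]

3190 = 11×287 + 33
287 = 8×33 + 23
33 = 1×23 + 10
23 = 2×10 + 3
10 = 3×3 + 1
3 = 3×1 + 0  (stop)
So 3190/287 = [11; 8, 1, 2, 3, 3].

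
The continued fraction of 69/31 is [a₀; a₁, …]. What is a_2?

69 = 2·31 + 7   →  a_0 = 2
31 = 4·7 + 3   →  a_1 = 4
7 = 2·3 + 1   →  a_2 = 2

2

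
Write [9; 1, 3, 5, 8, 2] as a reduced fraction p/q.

3563/365

Using pₖ = aₖpₖ₋₁ + pₖ₋₂ and qₖ = aₖqₖ₋₁ + qₖ₋₂:
  k=0: a=9, p=9, q=1
  k=1: a=1, p=10, q=1
  k=2: a=3, p=39, q=4
  k=3: a=5, p=205, q=21
  k=4: a=8, p=1679, q=172
  k=5: a=2, p=3563, q=365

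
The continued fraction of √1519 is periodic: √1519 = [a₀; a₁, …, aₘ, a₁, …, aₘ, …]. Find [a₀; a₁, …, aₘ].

[38; 1, 37, 1, 76]

a₀ = ⌊√1519⌋ = 38.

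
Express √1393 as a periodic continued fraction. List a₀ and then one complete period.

[37; 3, 10, 3, 74]

a₀ = ⌊√1393⌋ = 37.
With m₀=0, d₀=1 and mₖ₊₁ = dₖaₖ − mₖ, dₖ₊₁ = (n − mₖ₊₁²)/dₖ, aₖ₊₁ = ⌊(a₀+mₖ₊₁)/dₖ₊₁⌋:
  k=1: m=37, d=24, a=3
  k=2: m=35, d=7, a=10
  k=3: m=35, d=24, a=3
  k=4: m=37, d=1, a=74
d=1 and a=2a₀=74 at k=4, so the next step gives (m, d) = (37, 24) again — its k=1 value — and the period has length 4.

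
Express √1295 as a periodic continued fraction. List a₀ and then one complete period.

a₀ = ⌊√1295⌋ = 35.
With m₀=0, d₀=1 and mₖ₊₁ = dₖaₖ − mₖ, dₖ₊₁ = (n − mₖ₊₁²)/dₖ, aₖ₊₁ = ⌊(a₀+mₖ₊₁)/dₖ₊₁⌋:
  k=1: m=35, d=70, a=1
  k=2: m=35, d=1, a=70
d=1 and a=2a₀=70 at k=2, so the next step gives (m, d) = (35, 70) again — its k=1 value — and the period has length 2.

[35; 1, 70]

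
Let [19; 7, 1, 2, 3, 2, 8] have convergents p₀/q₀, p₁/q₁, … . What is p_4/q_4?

Using pₖ = aₖpₖ₋₁ + pₖ₋₂, qₖ = aₖqₖ₋₁ + qₖ₋₂ (with p₋₁=1, p₋₂=0, q₋₁=0, q₋₂=1):
  k=0: a=19, p=19, q=1
  k=1: a=7, p=134, q=7
  k=2: a=1, p=153, q=8
  k=3: a=2, p=440, q=23
  k=4: a=3, p=1473, q=77

1473/77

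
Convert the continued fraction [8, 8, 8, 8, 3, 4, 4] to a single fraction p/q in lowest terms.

244871/30145

Fold from the inside: start with 4/1.
  4 + 1/4 = 17/4
  3 + 4/17 = 55/17
  8 + 17/55 = 457/55
  8 + 55/457 = 3711/457
  8 + 457/3711 = 30145/3711
  8 + 3711/30145 = 244871/30145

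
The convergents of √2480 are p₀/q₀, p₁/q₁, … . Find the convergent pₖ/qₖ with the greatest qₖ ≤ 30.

249/5

√2480 = [49; 1, 3, 1, 98, …] (period length 4).
Convergents:
  p_0/q_0 = 49/1
  p_1/q_1 = 50/1
  p_2/q_2 = 199/4
  p_3/q_3 = 249/5
  p_4/q_4 = 24601/494
q_3 = 5 ≤ 30 < 494 = q_4, so the answer is 249/5.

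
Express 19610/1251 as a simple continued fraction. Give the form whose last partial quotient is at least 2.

19610 = 15·1251 + 845
1251 = 1·845 + 406
845 = 2·406 + 33
406 = 12·33 + 10
33 = 3·10 + 3
10 = 3·3 + 1
3 = 3·1 + 0  (stop)
So 19610/1251 = [15; 1, 2, 12, 3, 3, 3].

[15; 1, 2, 12, 3, 3, 3]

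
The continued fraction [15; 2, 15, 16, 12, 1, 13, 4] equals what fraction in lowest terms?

5710367/368793

Using pₖ = aₖpₖ₋₁ + pₖ₋₂ and qₖ = aₖqₖ₋₁ + qₖ₋₂:
  k=0: a=15, p=15, q=1
  k=1: a=2, p=31, q=2
  k=2: a=15, p=480, q=31
  k=3: a=16, p=7711, q=498
  k=4: a=12, p=93012, q=6007
  k=5: a=1, p=100723, q=6505
  k=6: a=13, p=1402411, q=90572
  k=7: a=4, p=5710367, q=368793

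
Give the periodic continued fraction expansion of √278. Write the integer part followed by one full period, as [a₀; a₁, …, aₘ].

a₀ = ⌊√278⌋ = 16.
With m₀=0, d₀=1 and mₖ₊₁ = dₖaₖ − mₖ, dₖ₊₁ = (n − mₖ₊₁²)/dₖ, aₖ₊₁ = ⌊(a₀+mₖ₊₁)/dₖ₊₁⌋:
  k=1: m=16, d=22, a=1
  k=2: m=6, d=11, a=2
  k=3: m=16, d=2, a=16
  k=4: m=16, d=11, a=2
  k=5: m=6, d=22, a=1
  k=6: m=16, d=1, a=32
d=1 and a=2a₀=32 at k=6, so the next step gives (m, d) = (16, 22) again — its k=1 value — and the period has length 6.

[16; 1, 2, 16, 2, 1, 32]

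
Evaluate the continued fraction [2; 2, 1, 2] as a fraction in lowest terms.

19/8

Fold from the inside: start with 2/1.
  1 + 1/2 = 3/2
  2 + 2/3 = 8/3
  2 + 3/8 = 19/8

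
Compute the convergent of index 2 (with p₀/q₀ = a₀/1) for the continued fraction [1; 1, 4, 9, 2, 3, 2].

Using pₖ = aₖpₖ₋₁ + pₖ₋₂, qₖ = aₖqₖ₋₁ + qₖ₋₂ (with p₋₁=1, p₋₂=0, q₋₁=0, q₋₂=1):
  k=0: a=1, p=1, q=1
  k=1: a=1, p=2, q=1
  k=2: a=4, p=9, q=5

9/5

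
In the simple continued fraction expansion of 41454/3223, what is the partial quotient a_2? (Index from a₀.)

41454 = 12·3223 + 2778   →  a_0 = 12
3223 = 1·2778 + 445   →  a_1 = 1
2778 = 6·445 + 108   →  a_2 = 6

6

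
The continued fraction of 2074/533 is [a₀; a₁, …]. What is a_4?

2074 = 3·533 + 475   →  a_0 = 3
533 = 1·475 + 58   →  a_1 = 1
475 = 8·58 + 11   →  a_2 = 8
58 = 5·11 + 3   →  a_3 = 5
11 = 3·3 + 2   →  a_4 = 3

3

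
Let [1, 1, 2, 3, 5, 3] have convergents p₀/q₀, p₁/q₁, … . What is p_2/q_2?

Using pₖ = aₖpₖ₋₁ + pₖ₋₂, qₖ = aₖqₖ₋₁ + qₖ₋₂ (with p₋₁=1, p₋₂=0, q₋₁=0, q₋₂=1):
  k=0: a=1, p=1, q=1
  k=1: a=1, p=2, q=1
  k=2: a=2, p=5, q=3

5/3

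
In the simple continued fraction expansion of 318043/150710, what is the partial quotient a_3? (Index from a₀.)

318043 = 2·150710 + 16623   →  a_0 = 2
150710 = 9·16623 + 1103   →  a_1 = 9
16623 = 15·1103 + 78   →  a_2 = 15
1103 = 14·78 + 11   →  a_3 = 14

14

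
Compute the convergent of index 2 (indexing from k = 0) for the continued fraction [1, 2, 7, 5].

22/15

Using pₖ = aₖpₖ₋₁ + pₖ₋₂, qₖ = aₖqₖ₋₁ + qₖ₋₂ (with p₋₁=1, p₋₂=0, q₋₁=0, q₋₂=1):
  k=0: a=1, p=1, q=1
  k=1: a=2, p=3, q=2
  k=2: a=7, p=22, q=15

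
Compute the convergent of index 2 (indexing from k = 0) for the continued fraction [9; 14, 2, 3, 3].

263/29

Using pₖ = aₖpₖ₋₁ + pₖ₋₂, qₖ = aₖqₖ₋₁ + qₖ₋₂ (with p₋₁=1, p₋₂=0, q₋₁=0, q₋₂=1):
  k=0: a=9, p=9, q=1
  k=1: a=14, p=127, q=14
  k=2: a=2, p=263, q=29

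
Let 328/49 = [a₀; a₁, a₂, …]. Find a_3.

3

328 = 6·49 + 34   →  a_0 = 6
49 = 1·34 + 15   →  a_1 = 1
34 = 2·15 + 4   →  a_2 = 2
15 = 3·4 + 3   →  a_3 = 3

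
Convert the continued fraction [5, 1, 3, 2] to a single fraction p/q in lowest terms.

Fold from the inside: start with 2/1.
  3 + 1/2 = 7/2
  1 + 2/7 = 9/7
  5 + 7/9 = 52/9

52/9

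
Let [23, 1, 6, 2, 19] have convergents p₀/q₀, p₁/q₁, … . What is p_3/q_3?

Using pₖ = aₖpₖ₋₁ + pₖ₋₂, qₖ = aₖqₖ₋₁ + qₖ₋₂ (with p₋₁=1, p₋₂=0, q₋₁=0, q₋₂=1):
  k=0: a=23, p=23, q=1
  k=1: a=1, p=24, q=1
  k=2: a=6, p=167, q=7
  k=3: a=2, p=358, q=15

358/15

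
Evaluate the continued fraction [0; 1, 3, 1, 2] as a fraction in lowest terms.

Using pₖ = aₖpₖ₋₁ + pₖ₋₂ and qₖ = aₖqₖ₋₁ + qₖ₋₂:
  k=0: a=0, p=0, q=1
  k=1: a=1, p=1, q=1
  k=2: a=3, p=3, q=4
  k=3: a=1, p=4, q=5
  k=4: a=2, p=11, q=14

11/14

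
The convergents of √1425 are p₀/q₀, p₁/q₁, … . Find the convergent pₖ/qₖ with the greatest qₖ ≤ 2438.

45601/1208

√1425 = [37; 1, 2, 1, 74, …] (period length 4).
Convergents:
  p_0/q_0 = 37/1
  p_1/q_1 = 38/1
  p_2/q_2 = 113/3
  p_3/q_3 = 151/4
  p_4/q_4 = 11287/299
  p_5/q_5 = 11438/303
  p_6/q_6 = 34163/905
  p_7/q_7 = 45601/1208
  p_8/q_8 = 3408637/90297
q_7 = 1208 ≤ 2438 < 90297 = q_8, so the answer is 45601/1208.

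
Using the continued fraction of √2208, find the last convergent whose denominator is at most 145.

√2208 = [46; 1, 92, …] (period length 2).
Convergents:
  p_0/q_0 = 46/1
  p_1/q_1 = 47/1
  p_2/q_2 = 4370/93
  p_3/q_3 = 4417/94
  p_4/q_4 = 410734/8741
q_3 = 94 ≤ 145 < 8741 = q_4, so the answer is 4417/94.

4417/94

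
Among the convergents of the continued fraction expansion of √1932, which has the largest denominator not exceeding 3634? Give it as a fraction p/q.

√1932 = [43; 1, 20, 1, 86, …] (period length 4).
Convergents:
  p_0/q_0 = 43/1
  p_1/q_1 = 44/1
  p_2/q_2 = 923/21
  p_3/q_3 = 967/22
  p_4/q_4 = 84085/1913
  p_5/q_5 = 85052/1935
  p_6/q_6 = 1785125/40613
q_5 = 1935 ≤ 3634 < 40613 = q_6, so the answer is 85052/1935.

85052/1935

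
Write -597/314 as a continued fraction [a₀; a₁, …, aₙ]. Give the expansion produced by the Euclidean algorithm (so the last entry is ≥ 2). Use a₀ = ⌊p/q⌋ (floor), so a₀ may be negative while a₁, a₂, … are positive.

-597 = -2*314 + 31
314 = 10*31 + 4
31 = 7*4 + 3
4 = 1*3 + 1
3 = 3*1 + 0  (stop)
So -597/314 = [-2; 10, 7, 1, 3].

[-2; 10, 7, 1, 3]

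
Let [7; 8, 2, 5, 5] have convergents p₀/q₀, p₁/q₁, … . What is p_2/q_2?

121/17

Using pₖ = aₖpₖ₋₁ + pₖ₋₂, qₖ = aₖqₖ₋₁ + qₖ₋₂ (with p₋₁=1, p₋₂=0, q₋₁=0, q₋₂=1):
  k=0: a=7, p=7, q=1
  k=1: a=8, p=57, q=8
  k=2: a=2, p=121, q=17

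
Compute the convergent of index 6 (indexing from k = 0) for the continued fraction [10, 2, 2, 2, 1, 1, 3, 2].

Using pₖ = aₖpₖ₋₁ + pₖ₋₂, qₖ = aₖqₖ₋₁ + qₖ₋₂ (with p₋₁=1, p₋₂=0, q₋₁=0, q₋₂=1):
  k=0: a=10, p=10, q=1
  k=1: a=2, p=21, q=2
  k=2: a=2, p=52, q=5
  k=3: a=2, p=125, q=12
  k=4: a=1, p=177, q=17
  k=5: a=1, p=302, q=29
  k=6: a=3, p=1083, q=104

1083/104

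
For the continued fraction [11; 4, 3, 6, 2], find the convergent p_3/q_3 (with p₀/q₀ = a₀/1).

Using pₖ = aₖpₖ₋₁ + pₖ₋₂, qₖ = aₖqₖ₋₁ + qₖ₋₂ (with p₋₁=1, p₋₂=0, q₋₁=0, q₋₂=1):
  k=0: a=11, p=11, q=1
  k=1: a=4, p=45, q=4
  k=2: a=3, p=146, q=13
  k=3: a=6, p=921, q=82

921/82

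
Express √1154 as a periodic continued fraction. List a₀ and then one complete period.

[33; 1, 32, 1, 66]

a₀ = ⌊√1154⌋ = 33.
With m₀=0, d₀=1 and mₖ₊₁ = dₖaₖ − mₖ, dₖ₊₁ = (n − mₖ₊₁²)/dₖ, aₖ₊₁ = ⌊(a₀+mₖ₊₁)/dₖ₊₁⌋:
  k=1: m=33, d=65, a=1
  k=2: m=32, d=2, a=32
  k=3: m=32, d=65, a=1
  k=4: m=33, d=1, a=66
d=1 and a=2a₀=66 at k=4, so the next step gives (m, d) = (33, 65) again — its k=1 value — and the period has length 4.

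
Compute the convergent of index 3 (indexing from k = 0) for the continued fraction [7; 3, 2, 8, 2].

Using pₖ = aₖpₖ₋₁ + pₖ₋₂, qₖ = aₖqₖ₋₁ + qₖ₋₂ (with p₋₁=1, p₋₂=0, q₋₁=0, q₋₂=1):
  k=0: a=7, p=7, q=1
  k=1: a=3, p=22, q=3
  k=2: a=2, p=51, q=7
  k=3: a=8, p=430, q=59

430/59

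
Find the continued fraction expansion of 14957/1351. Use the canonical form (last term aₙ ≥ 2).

[11; 14, 13, 1, 2, 2]

14957 = 11*1351 + 96
1351 = 14*96 + 7
96 = 13*7 + 5
7 = 1*5 + 2
5 = 2*2 + 1
2 = 2*1 + 0  (stop)
So 14957/1351 = [11; 14, 13, 1, 2, 2].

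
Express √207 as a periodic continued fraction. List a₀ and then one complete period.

a₀ = ⌊√207⌋ = 14.
With m₀=0, d₀=1 and mₖ₊₁ = dₖaₖ − mₖ, dₖ₊₁ = (n − mₖ₊₁²)/dₖ, aₖ₊₁ = ⌊(a₀+mₖ₊₁)/dₖ₊₁⌋:
  k=1: m=14, d=11, a=2
  k=2: m=8, d=13, a=1
  k=3: m=5, d=14, a=1
  k=4: m=9, d=9, a=2
  k=5: m=9, d=14, a=1
  k=6: m=5, d=13, a=1
  k=7: m=8, d=11, a=2
  k=8: m=14, d=1, a=28
d=1 and a=2a₀=28 at k=8, so the next step gives (m, d) = (14, 11) again — its k=1 value — and the period has length 8.

[14; 2, 1, 1, 2, 1, 1, 2, 28]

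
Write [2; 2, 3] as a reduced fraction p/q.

17/7

Fold from the inside: start with 3/1.
  2 + 1/3 = 7/3
  2 + 3/7 = 17/7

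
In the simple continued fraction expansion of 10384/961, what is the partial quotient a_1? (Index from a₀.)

10384 = 10·961 + 774   →  a_0 = 10
961 = 1·774 + 187   →  a_1 = 1

1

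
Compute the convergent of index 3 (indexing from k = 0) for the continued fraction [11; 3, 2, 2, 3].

192/17

Using pₖ = aₖpₖ₋₁ + pₖ₋₂, qₖ = aₖqₖ₋₁ + qₖ₋₂ (with p₋₁=1, p₋₂=0, q₋₁=0, q₋₂=1):
  k=0: a=11, p=11, q=1
  k=1: a=3, p=34, q=3
  k=2: a=2, p=79, q=7
  k=3: a=2, p=192, q=17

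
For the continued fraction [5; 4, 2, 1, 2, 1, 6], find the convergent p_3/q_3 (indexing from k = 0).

Using pₖ = aₖpₖ₋₁ + pₖ₋₂, qₖ = aₖqₖ₋₁ + qₖ₋₂ (with p₋₁=1, p₋₂=0, q₋₁=0, q₋₂=1):
  k=0: a=5, p=5, q=1
  k=1: a=4, p=21, q=4
  k=2: a=2, p=47, q=9
  k=3: a=1, p=68, q=13

68/13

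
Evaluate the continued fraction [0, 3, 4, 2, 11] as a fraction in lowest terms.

103/332

Using pₖ = aₖpₖ₋₁ + pₖ₋₂ and qₖ = aₖqₖ₋₁ + qₖ₋₂:
  k=0: a=0, p=0, q=1
  k=1: a=3, p=1, q=3
  k=2: a=4, p=4, q=13
  k=3: a=2, p=9, q=29
  k=4: a=11, p=103, q=332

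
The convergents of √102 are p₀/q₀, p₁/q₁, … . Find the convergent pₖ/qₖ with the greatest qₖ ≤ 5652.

20401/2020

√102 = [10; 10, 20, …] (period length 2).
Convergents:
  p_0/q_0 = 10/1
  p_1/q_1 = 101/10
  p_2/q_2 = 2030/201
  p_3/q_3 = 20401/2020
  p_4/q_4 = 410050/40601
q_3 = 2020 ≤ 5652 < 40601 = q_4, so the answer is 20401/2020.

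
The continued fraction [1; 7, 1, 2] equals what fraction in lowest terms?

26/23

Using pₖ = aₖpₖ₋₁ + pₖ₋₂ and qₖ = aₖqₖ₋₁ + qₖ₋₂:
  k=0: a=1, p=1, q=1
  k=1: a=7, p=8, q=7
  k=2: a=1, p=9, q=8
  k=3: a=2, p=26, q=23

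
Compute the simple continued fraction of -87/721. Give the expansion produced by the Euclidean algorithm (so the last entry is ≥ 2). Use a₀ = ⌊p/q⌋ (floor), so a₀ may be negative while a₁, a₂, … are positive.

[-1; 1, 7, 3, 2, 12]

-87 = -1*721 + 634
721 = 1*634 + 87
634 = 7*87 + 25
87 = 3*25 + 12
25 = 2*12 + 1
12 = 12*1 + 0  (stop)
So -87/721 = [-1; 1, 7, 3, 2, 12].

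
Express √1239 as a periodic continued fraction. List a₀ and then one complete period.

[35; 5, 70]

a₀ = ⌊√1239⌋ = 35.
With m₀=0, d₀=1 and mₖ₊₁ = dₖaₖ − mₖ, dₖ₊₁ = (n − mₖ₊₁²)/dₖ, aₖ₊₁ = ⌊(a₀+mₖ₊₁)/dₖ₊₁⌋:
  k=1: m=35, d=14, a=5
  k=2: m=35, d=1, a=70
d=1 and a=2a₀=70 at k=2, so the next step gives (m, d) = (35, 14) again — its k=1 value — and the period has length 2.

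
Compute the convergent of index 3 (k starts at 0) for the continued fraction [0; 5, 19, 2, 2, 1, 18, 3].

Using pₖ = aₖpₖ₋₁ + pₖ₋₂, qₖ = aₖqₖ₋₁ + qₖ₋₂ (with p₋₁=1, p₋₂=0, q₋₁=0, q₋₂=1):
  k=0: a=0, p=0, q=1
  k=1: a=5, p=1, q=5
  k=2: a=19, p=19, q=96
  k=3: a=2, p=39, q=197

39/197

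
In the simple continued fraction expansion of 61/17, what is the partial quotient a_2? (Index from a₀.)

61 = 3·17 + 10   →  a_0 = 3
17 = 1·10 + 7   →  a_1 = 1
10 = 1·7 + 3   →  a_2 = 1

1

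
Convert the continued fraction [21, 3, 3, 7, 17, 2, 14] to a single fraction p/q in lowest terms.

794562/37301

Using pₖ = aₖpₖ₋₁ + pₖ₋₂ and qₖ = aₖqₖ₋₁ + qₖ₋₂:
  k=0: a=21, p=21, q=1
  k=1: a=3, p=64, q=3
  k=2: a=3, p=213, q=10
  k=3: a=7, p=1555, q=73
  k=4: a=17, p=26648, q=1251
  k=5: a=2, p=54851, q=2575
  k=6: a=14, p=794562, q=37301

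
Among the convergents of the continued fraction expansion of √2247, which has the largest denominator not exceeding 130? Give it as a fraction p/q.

√2247 = [47; 2, 2, 15, 2, 2, 94, …] (period length 6).
Convergents:
  p_0/q_0 = 47/1
  p_1/q_1 = 95/2
  p_2/q_2 = 237/5
  p_3/q_3 = 3650/77
  p_4/q_4 = 7537/159
q_3 = 77 ≤ 130 < 159 = q_4, so the answer is 3650/77.

3650/77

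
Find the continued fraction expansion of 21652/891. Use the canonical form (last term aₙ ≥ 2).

[24; 3, 3, 12, 2, 3]

21652 = 24*891 + 268
891 = 3*268 + 87
268 = 3*87 + 7
87 = 12*7 + 3
7 = 2*3 + 1
3 = 3*1 + 0  (stop)
So 21652/891 = [24; 3, 3, 12, 2, 3].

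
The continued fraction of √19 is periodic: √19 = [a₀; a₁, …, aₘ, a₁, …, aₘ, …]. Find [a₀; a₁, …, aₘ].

[4; 2, 1, 3, 1, 2, 8]

a₀ = ⌊√19⌋ = 4.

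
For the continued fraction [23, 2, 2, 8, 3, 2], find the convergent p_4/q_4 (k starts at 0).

3066/131

Using pₖ = aₖpₖ₋₁ + pₖ₋₂, qₖ = aₖqₖ₋₁ + qₖ₋₂ (with p₋₁=1, p₋₂=0, q₋₁=0, q₋₂=1):
  k=0: a=23, p=23, q=1
  k=1: a=2, p=47, q=2
  k=2: a=2, p=117, q=5
  k=3: a=8, p=983, q=42
  k=4: a=3, p=3066, q=131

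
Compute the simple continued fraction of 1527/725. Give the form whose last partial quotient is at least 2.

[2; 9, 2, 2, 2, 6]

1527 = 2×725 + 77
725 = 9×77 + 32
77 = 2×32 + 13
32 = 2×13 + 6
13 = 2×6 + 1
6 = 6×1 + 0  (stop)
So 1527/725 = [2; 9, 2, 2, 2, 6].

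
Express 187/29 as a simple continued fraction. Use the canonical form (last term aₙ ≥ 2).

187 = 6·29 + 13
29 = 2·13 + 3
13 = 4·3 + 1
3 = 3·1 + 0  (stop)
So 187/29 = [6; 2, 4, 3].

[6; 2, 4, 3]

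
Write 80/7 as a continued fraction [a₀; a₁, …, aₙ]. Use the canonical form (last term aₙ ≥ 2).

80 = 11×7 + 3
7 = 2×3 + 1
3 = 3×1 + 0  (stop)
So 80/7 = [11; 2, 3].

[11; 2, 3]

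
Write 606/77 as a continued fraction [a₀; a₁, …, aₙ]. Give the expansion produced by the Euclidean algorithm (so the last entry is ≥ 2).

[7; 1, 6, 1, 2, 3]

606 = 7·77 + 67
77 = 1·67 + 10
67 = 6·10 + 7
10 = 1·7 + 3
7 = 2·3 + 1
3 = 3·1 + 0  (stop)
So 606/77 = [7; 1, 6, 1, 2, 3].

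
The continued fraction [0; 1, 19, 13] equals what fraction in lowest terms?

Using pₖ = aₖpₖ₋₁ + pₖ₋₂ and qₖ = aₖqₖ₋₁ + qₖ₋₂:
  k=0: a=0, p=0, q=1
  k=1: a=1, p=1, q=1
  k=2: a=19, p=19, q=20
  k=3: a=13, p=248, q=261

248/261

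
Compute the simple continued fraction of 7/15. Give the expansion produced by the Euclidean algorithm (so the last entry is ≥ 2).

7 = 0*15 + 7
15 = 2*7 + 1
7 = 7*1 + 0  (stop)
So 7/15 = [0; 2, 7].

[0; 2, 7]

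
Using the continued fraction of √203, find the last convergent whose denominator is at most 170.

√203 = [14; 4, 28, …] (period length 2).
Convergents:
  p_0/q_0 = 14/1
  p_1/q_1 = 57/4
  p_2/q_2 = 1610/113
  p_3/q_3 = 6497/456
q_2 = 113 ≤ 170 < 456 = q_3, so the answer is 1610/113.

1610/113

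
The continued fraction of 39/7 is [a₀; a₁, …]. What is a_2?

39 = 5·7 + 4   →  a_0 = 5
7 = 1·4 + 3   →  a_1 = 1
4 = 1·3 + 1   →  a_2 = 1

1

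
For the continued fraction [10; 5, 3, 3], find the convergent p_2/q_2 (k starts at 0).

163/16

Using pₖ = aₖpₖ₋₁ + pₖ₋₂, qₖ = aₖqₖ₋₁ + qₖ₋₂ (with p₋₁=1, p₋₂=0, q₋₁=0, q₋₂=1):
  k=0: a=10, p=10, q=1
  k=1: a=5, p=51, q=5
  k=2: a=3, p=163, q=16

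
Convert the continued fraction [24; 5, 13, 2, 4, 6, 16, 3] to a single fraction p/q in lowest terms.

4574964/189071

Fold from the inside: start with 3/1.
  16 + 1/3 = 49/3
  6 + 3/49 = 297/49
  4 + 49/297 = 1237/297
  2 + 297/1237 = 2771/1237
  13 + 1237/2771 = 37260/2771
  5 + 2771/37260 = 189071/37260
  24 + 37260/189071 = 4574964/189071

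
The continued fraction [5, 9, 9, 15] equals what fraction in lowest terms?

6331/1239

Fold from the inside: start with 15/1.
  9 + 1/15 = 136/15
  9 + 15/136 = 1239/136
  5 + 136/1239 = 6331/1239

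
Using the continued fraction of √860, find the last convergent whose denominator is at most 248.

3871/132

√860 = [29; 3, 14, 3, 58, …] (period length 4).
Convergents:
  p_0/q_0 = 29/1
  p_1/q_1 = 88/3
  p_2/q_2 = 1261/43
  p_3/q_3 = 3871/132
  p_4/q_4 = 225779/7699
q_3 = 132 ≤ 248 < 7699 = q_4, so the answer is 3871/132.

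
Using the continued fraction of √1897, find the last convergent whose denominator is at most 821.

24347/559

√1897 = [43; 1, 1, 4, 12, 4, 1, 1, 86, …] (period length 8).
Convergents:
  p_0/q_0 = 43/1
  p_1/q_1 = 44/1
  p_2/q_2 = 87/2
  p_3/q_3 = 392/9
  p_4/q_4 = 4791/110
  p_5/q_5 = 19556/449
  p_6/q_6 = 24347/559
  p_7/q_7 = 43903/1008
q_6 = 559 ≤ 821 < 1008 = q_7, so the answer is 24347/559.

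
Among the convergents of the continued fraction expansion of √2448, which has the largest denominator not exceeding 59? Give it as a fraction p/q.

2177/44

√2448 = [49; 2, 10, 2, 98, …] (period length 4).
Convergents:
  p_0/q_0 = 49/1
  p_1/q_1 = 99/2
  p_2/q_2 = 1039/21
  p_3/q_3 = 2177/44
  p_4/q_4 = 214385/4333
q_3 = 44 ≤ 59 < 4333 = q_4, so the answer is 2177/44.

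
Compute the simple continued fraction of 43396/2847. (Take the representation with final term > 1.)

43396 = 15×2847 + 691
2847 = 4×691 + 83
691 = 8×83 + 27
83 = 3×27 + 2
27 = 13×2 + 1
2 = 2×1 + 0  (stop)
So 43396/2847 = [15; 4, 8, 3, 13, 2].

[15; 4, 8, 3, 13, 2]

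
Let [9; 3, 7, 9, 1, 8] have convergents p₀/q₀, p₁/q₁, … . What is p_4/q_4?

2078/223

Using pₖ = aₖpₖ₋₁ + pₖ₋₂, qₖ = aₖqₖ₋₁ + qₖ₋₂ (with p₋₁=1, p₋₂=0, q₋₁=0, q₋₂=1):
  k=0: a=9, p=9, q=1
  k=1: a=3, p=28, q=3
  k=2: a=7, p=205, q=22
  k=3: a=9, p=1873, q=201
  k=4: a=1, p=2078, q=223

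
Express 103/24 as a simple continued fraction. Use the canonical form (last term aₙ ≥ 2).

[4; 3, 2, 3]

103 = 4×24 + 7
24 = 3×7 + 3
7 = 2×3 + 1
3 = 3×1 + 0  (stop)
So 103/24 = [4; 3, 2, 3].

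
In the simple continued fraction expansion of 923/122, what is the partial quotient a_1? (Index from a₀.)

923 = 7·122 + 69   →  a_0 = 7
122 = 1·69 + 53   →  a_1 = 1

1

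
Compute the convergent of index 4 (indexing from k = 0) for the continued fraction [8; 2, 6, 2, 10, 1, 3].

Using pₖ = aₖpₖ₋₁ + pₖ₋₂, qₖ = aₖqₖ₋₁ + qₖ₋₂ (with p₋₁=1, p₋₂=0, q₋₁=0, q₋₂=1):
  k=0: a=8, p=8, q=1
  k=1: a=2, p=17, q=2
  k=2: a=6, p=110, q=13
  k=3: a=2, p=237, q=28
  k=4: a=10, p=2480, q=293

2480/293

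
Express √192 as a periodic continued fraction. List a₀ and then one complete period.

[13; 1, 5, 1, 26]

a₀ = ⌊√192⌋ = 13.
With m₀=0, d₀=1 and mₖ₊₁ = dₖaₖ − mₖ, dₖ₊₁ = (n − mₖ₊₁²)/dₖ, aₖ₊₁ = ⌊(a₀+mₖ₊₁)/dₖ₊₁⌋:
  k=1: m=13, d=23, a=1
  k=2: m=10, d=4, a=5
  k=3: m=10, d=23, a=1
  k=4: m=13, d=1, a=26
d=1 and a=2a₀=26 at k=4, so the next step gives (m, d) = (13, 23) again — its k=1 value — and the period has length 4.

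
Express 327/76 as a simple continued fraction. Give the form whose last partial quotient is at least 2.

[4; 3, 3, 3, 2]

327 = 4×76 + 23
76 = 3×23 + 7
23 = 3×7 + 2
7 = 3×2 + 1
2 = 2×1 + 0  (stop)
So 327/76 = [4; 3, 3, 3, 2].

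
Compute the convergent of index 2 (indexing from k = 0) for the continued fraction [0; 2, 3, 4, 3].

3/7

Using pₖ = aₖpₖ₋₁ + pₖ₋₂, qₖ = aₖqₖ₋₁ + qₖ₋₂ (with p₋₁=1, p₋₂=0, q₋₁=0, q₋₂=1):
  k=0: a=0, p=0, q=1
  k=1: a=2, p=1, q=2
  k=2: a=3, p=3, q=7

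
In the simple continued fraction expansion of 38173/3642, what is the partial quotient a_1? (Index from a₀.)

2

38173 = 10·3642 + 1753   →  a_0 = 10
3642 = 2·1753 + 136   →  a_1 = 2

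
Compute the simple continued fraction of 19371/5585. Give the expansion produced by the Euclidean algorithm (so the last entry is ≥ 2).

19371 = 3×5585 + 2616
5585 = 2×2616 + 353
2616 = 7×353 + 145
353 = 2×145 + 63
145 = 2×63 + 19
63 = 3×19 + 6
19 = 3×6 + 1
6 = 6×1 + 0  (stop)
So 19371/5585 = [3; 2, 7, 2, 2, 3, 3, 6].

[3; 2, 7, 2, 2, 3, 3, 6]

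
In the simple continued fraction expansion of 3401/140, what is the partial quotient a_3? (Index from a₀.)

2

3401 = 24·140 + 41   →  a_0 = 24
140 = 3·41 + 17   →  a_1 = 3
41 = 2·17 + 7   →  a_2 = 2
17 = 2·7 + 3   →  a_3 = 2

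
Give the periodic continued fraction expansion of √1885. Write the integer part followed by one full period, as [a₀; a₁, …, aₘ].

a₀ = ⌊√1885⌋ = 43.
With m₀=0, d₀=1 and mₖ₊₁ = dₖaₖ − mₖ, dₖ₊₁ = (n − mₖ₊₁²)/dₖ, aₖ₊₁ = ⌊(a₀+mₖ₊₁)/dₖ₊₁⌋:
  k=1: m=43, d=36, a=2
  k=2: m=29, d=29, a=2
  k=3: m=29, d=36, a=2
  k=4: m=43, d=1, a=86
d=1 and a=2a₀=86 at k=4, so the next step gives (m, d) = (43, 36) again — its k=1 value — and the period has length 4.

[43; 2, 2, 2, 86]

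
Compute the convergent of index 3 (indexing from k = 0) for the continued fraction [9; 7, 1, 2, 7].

Using pₖ = aₖpₖ₋₁ + pₖ₋₂, qₖ = aₖqₖ₋₁ + qₖ₋₂ (with p₋₁=1, p₋₂=0, q₋₁=0, q₋₂=1):
  k=0: a=9, p=9, q=1
  k=1: a=7, p=64, q=7
  k=2: a=1, p=73, q=8
  k=3: a=2, p=210, q=23

210/23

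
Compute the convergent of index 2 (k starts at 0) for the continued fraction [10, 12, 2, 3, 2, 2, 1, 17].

252/25

Using pₖ = aₖpₖ₋₁ + pₖ₋₂, qₖ = aₖqₖ₋₁ + qₖ₋₂ (with p₋₁=1, p₋₂=0, q₋₁=0, q₋₂=1):
  k=0: a=10, p=10, q=1
  k=1: a=12, p=121, q=12
  k=2: a=2, p=252, q=25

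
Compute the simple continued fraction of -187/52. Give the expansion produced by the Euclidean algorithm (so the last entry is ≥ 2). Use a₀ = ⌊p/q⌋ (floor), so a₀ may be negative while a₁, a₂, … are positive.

-187 = -4×52 + 21
52 = 2×21 + 10
21 = 2×10 + 1
10 = 10×1 + 0  (stop)
So -187/52 = [-4; 2, 2, 10].

[-4; 2, 2, 10]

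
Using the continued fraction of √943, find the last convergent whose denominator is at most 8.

√943 = [30; 1, 2, 2, 2, 1, 60, …] (period length 6).
Convergents:
  p_0/q_0 = 30/1
  p_1/q_1 = 31/1
  p_2/q_2 = 92/3
  p_3/q_3 = 215/7
  p_4/q_4 = 522/17
q_3 = 7 ≤ 8 < 17 = q_4, so the answer is 215/7.

215/7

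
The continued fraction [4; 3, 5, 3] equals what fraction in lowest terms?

Using pₖ = aₖpₖ₋₁ + pₖ₋₂ and qₖ = aₖqₖ₋₁ + qₖ₋₂:
  k=0: a=4, p=4, q=1
  k=1: a=3, p=13, q=3
  k=2: a=5, p=69, q=16
  k=3: a=3, p=220, q=51

220/51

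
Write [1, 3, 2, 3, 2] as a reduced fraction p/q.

Using pₖ = aₖpₖ₋₁ + pₖ₋₂ and qₖ = aₖqₖ₋₁ + qₖ₋₂:
  k=0: a=1, p=1, q=1
  k=1: a=3, p=4, q=3
  k=2: a=2, p=9, q=7
  k=3: a=3, p=31, q=24
  k=4: a=2, p=71, q=55

71/55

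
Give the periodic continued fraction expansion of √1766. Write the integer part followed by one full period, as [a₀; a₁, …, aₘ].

[42; 42, 84]

a₀ = ⌊√1766⌋ = 42.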